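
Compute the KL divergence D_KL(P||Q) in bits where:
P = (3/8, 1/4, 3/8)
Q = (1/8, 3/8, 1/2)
0.2925 bits

KL divergence: D_KL(P||Q) = Σ p(x) log(p(x)/q(x))

Computing term by term:
  x=0: 3/8 × log_2[(3/8)/(1/8)] = 3/8 × 1.5850 = 0.5944
  x=1: 1/4 × log_2[(1/4)/(3/8)] = 1/4 × -0.5850 = -0.1462
  x=2: 3/8 × log_2[(3/8)/(1/2)] = 3/8 × -0.4150 = -0.1556

D_KL(P||Q) = 0.2925 bits

Note: KL divergence is always non-negative and equals 0 iff P = Q.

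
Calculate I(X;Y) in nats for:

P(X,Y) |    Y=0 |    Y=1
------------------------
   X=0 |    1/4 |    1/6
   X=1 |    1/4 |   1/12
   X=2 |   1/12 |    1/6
0.0522 nats

Mutual information: I(X;Y) = H(X) + H(Y) - H(X,Y)

Marginals:
P(X) = (5/12, 1/3, 1/4), H(X) = 1.0776 nats
P(Y) = (7/12, 5/12), H(Y) = 0.6792 nats

Joint entropy: H(X,Y) = 1.7046 nats

I(X;Y) = 1.0776 + 0.6792 - 1.7046 = 0.0522 nats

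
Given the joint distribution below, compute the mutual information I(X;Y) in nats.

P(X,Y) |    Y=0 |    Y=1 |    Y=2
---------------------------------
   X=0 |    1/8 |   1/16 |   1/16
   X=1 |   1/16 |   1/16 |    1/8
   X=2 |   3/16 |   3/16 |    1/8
0.0338 nats

Mutual information: I(X;Y) = H(X) + H(Y) - H(X,Y)

Marginals:
P(X) = (1/4, 1/4, 1/2), H(X) = 1.0397 nats
P(Y) = (3/8, 5/16, 5/16), H(Y) = 1.0948 nats

Joint entropy: H(X,Y) = 2.1007 nats

I(X;Y) = 1.0397 + 1.0948 - 2.1007 = 0.0338 nats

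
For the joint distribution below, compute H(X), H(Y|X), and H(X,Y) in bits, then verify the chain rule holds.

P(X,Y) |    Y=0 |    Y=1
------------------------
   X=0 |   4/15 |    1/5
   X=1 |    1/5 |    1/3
H(X,Y) = 1.9656, H(X) = 0.9968, H(Y|X) = 0.9688 (all in bits)

Chain rule: H(X,Y) = H(X) + H(Y|X)

Left side — joint entropy directly:
H(X,Y) = -Σ p(x,y) log p(x,y) = 1.9656 bits

Right side — compute H(Y|X) from the conditional distributions:
P(X) = (7/15, 8/15), so H(X) = 0.9968 bits
H(Y|X) = Σ_x P(X=x) · H(Y|X=x):
  P(Y|X=0) = (4/7, 3/7), H(Y|X=0) = 0.9852, weight P(X=0) = 7/15
  P(Y|X=1) = (3/8, 5/8), H(Y|X=1) = 0.9544, weight P(X=1) = 8/15
H(Y|X) = 0.9688 bits

H(X) + H(Y|X) = 0.9968 + 0.9688 = 1.9656 bits

Both sides equal 1.9656 bits. ✓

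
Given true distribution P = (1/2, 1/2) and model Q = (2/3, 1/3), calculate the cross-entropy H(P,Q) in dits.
0.3266 dits

Cross-entropy: H(P,Q) = -Σ p(x) log q(x)

Alternatively: H(P,Q) = H(P) + D_KL(P||Q)
H(P) = 0.3010 dits
D_KL(P||Q) = 0.0256 dits

H(P,Q) = 0.3010 + 0.0256 = 0.3266 dits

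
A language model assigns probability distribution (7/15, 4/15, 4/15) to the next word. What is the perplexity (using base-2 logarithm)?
2.8881

Perplexity is 2^H (or exp(H) for natural log).

First, H = -Σ p log p = 1.5301 bits
Perplexity = 2^1.5301 = 2.8881

Interpretation: The model's uncertainty is equivalent to choosing uniformly among 2.9 options.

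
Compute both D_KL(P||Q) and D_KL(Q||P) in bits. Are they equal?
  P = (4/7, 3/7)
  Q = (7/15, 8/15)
D_KL(P||Q) = 0.0317, D_KL(Q||P) = 0.0319

KL divergence is not symmetric: D_KL(P||Q) ≠ D_KL(Q||P) in general.

D_KL(P||Q) = 0.0317 bits
D_KL(Q||P) = 0.0319 bits

No, they are not equal!

This asymmetry is why KL divergence is not a true distance metric.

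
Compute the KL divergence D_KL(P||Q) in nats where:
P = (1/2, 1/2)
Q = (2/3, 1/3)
0.0589 nats

KL divergence: D_KL(P||Q) = Σ p(x) log(p(x)/q(x))

Computing term by term:
  x=0: 1/2 × log_e[(1/2)/(2/3)] = 1/2 × -0.2877 = -0.1438
  x=1: 1/2 × log_e[(1/2)/(1/3)] = 1/2 × 0.4055 = 0.2027

D_KL(P||Q) = 0.0589 nats

Note: KL divergence is always non-negative and equals 0 iff P = Q.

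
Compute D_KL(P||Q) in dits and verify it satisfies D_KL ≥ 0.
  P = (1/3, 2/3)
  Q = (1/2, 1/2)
0.0246 dits

KL divergence satisfies the Gibbs inequality: D_KL(P||Q) ≥ 0 for all distributions P, Q.

D_KL(P||Q) = Σ p(x) log(p(x)/q(x))
Term by term:
  x=0: 1/3 × log_10[(1/3)/(1/2)] = -0.0587
  x=1: 2/3 × log_10[(2/3)/(1/2)] = 0.0833
D_KL(P||Q) = 0.0246 dits

D_KL(P||Q) = 0.0246 ≥ 0 ✓

This non-negativity is a fundamental property: relative entropy cannot be negative because it measures how different Q is from P.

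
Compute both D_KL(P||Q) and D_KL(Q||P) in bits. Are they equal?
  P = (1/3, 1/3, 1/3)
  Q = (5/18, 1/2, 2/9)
D_KL(P||Q) = 0.0877, D_KL(Q||P) = 0.0894

KL divergence is not symmetric: D_KL(P||Q) ≠ D_KL(Q||P) in general.

D_KL(P||Q) = 0.0877 bits
D_KL(Q||P) = 0.0894 bits

No, they are not equal!

This asymmetry is why KL divergence is not a true distance metric.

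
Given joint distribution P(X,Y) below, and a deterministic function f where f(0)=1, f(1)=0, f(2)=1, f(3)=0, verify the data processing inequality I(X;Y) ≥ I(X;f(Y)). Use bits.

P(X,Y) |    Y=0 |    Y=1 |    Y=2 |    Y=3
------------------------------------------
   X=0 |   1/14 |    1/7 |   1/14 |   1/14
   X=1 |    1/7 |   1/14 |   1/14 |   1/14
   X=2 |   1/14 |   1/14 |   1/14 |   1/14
I(X;Y) = 0.0410, I(X;f(Y)) = 0.0207, inequality holds: 0.0410 ≥ 0.0207

Data Processing Inequality: For any Markov chain X → Y → Z, we have I(X;Y) ≥ I(X;Z).

Here Z = f(Y) is a deterministic function of Y, forming X → Y → Z.

Original I(X;Y) = 0.0410 bits

After applying f:
P(X,Z) where Z=f(Y):
- P(X,Z=0) = P(X,Y=1) + P(X,Y=3)
- P(X,Z=1) = P(X,Y=0) + P(X,Y=2)

I(X;Z) = I(X;f(Y)) = 0.0207 bits

Verification: 0.0410 ≥ 0.0207 ✓

Information cannot be created by processing; the function f can only lose information about X.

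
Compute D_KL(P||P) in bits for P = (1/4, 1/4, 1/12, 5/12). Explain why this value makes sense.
0.0000 bits

KL divergence satisfies the Gibbs inequality: D_KL(P||Q) ≥ 0 for all distributions P, Q.

D_KL(P||Q) = Σ p(x) log(p(x)/q(x))
Each term is p(x) × log_2(p(x)/p(x)) = p(x) × log_2(1) = 0, so the sum is 0.
D_KL(P||Q) = 0.0000 bits

When P = Q, the KL divergence is exactly 0, as there is no 'divergence' between identical distributions.

This non-negativity is a fundamental property: relative entropy cannot be negative because it measures how different Q is from P.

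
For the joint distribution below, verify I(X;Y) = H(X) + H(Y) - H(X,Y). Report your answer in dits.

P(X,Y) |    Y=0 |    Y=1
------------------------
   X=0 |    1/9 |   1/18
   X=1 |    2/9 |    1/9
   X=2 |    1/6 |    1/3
I(X;Y) = 0.0246 dits

Mutual information has multiple equivalent forms:
- I(X;Y) = H(X) - H(X|Y)
- I(X;Y) = H(Y) - H(Y|X)
- I(X;Y) = H(X) + H(Y) - H(X,Y)

Computing all quantities:
H(X) = 0.4392, H(Y) = 0.3010, H(X,Y) = 0.7157
H(X|Y) = 0.4147, H(Y|X) = 0.2764

Verification:
H(X) - H(X|Y) = 0.4392 - 0.4147 = 0.0246
H(Y) - H(Y|X) = 0.3010 - 0.2764 = 0.0246
H(X) + H(Y) - H(X,Y) = 0.4392 + 0.3010 - 0.7157 = 0.0246

All forms give I(X;Y) = 0.0246 dits. ✓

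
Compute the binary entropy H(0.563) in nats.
0.6852 nats

The binary entropy function is:
H(p) = -p log(p) - (1-p) log(1-p)

H(0.563) = -0.563 × log_e(0.563) - 0.437 × log_e(0.437)
H(0.563) = 0.6852 nats

Note: Binary entropy is maximized at p=0.5 (H=1 bit) and minimized at p=0 or p=1 (H=0).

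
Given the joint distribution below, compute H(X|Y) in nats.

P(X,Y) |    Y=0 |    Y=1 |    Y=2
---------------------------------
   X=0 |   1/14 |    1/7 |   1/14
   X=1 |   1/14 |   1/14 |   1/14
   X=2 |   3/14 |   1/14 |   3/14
0.9758 nats

Using the chain rule: H(X|Y) = H(X,Y) - H(Y)

First, compute H(X,Y) = 2.0692 nats

Marginal P(Y) = (5/14, 2/7, 5/14)
H(Y) = 1.0934 nats

H(X|Y) = H(X,Y) - H(Y) = 2.0692 - 1.0934 = 0.9758 nats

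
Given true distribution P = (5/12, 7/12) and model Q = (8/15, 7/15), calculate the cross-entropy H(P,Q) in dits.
0.3068 dits

Cross-entropy: H(P,Q) = -Σ p(x) log q(x)

Alternatively: H(P,Q) = H(P) + D_KL(P||Q)
H(P) = 0.2950 dits
D_KL(P||Q) = 0.0119 dits

H(P,Q) = 0.2950 + 0.0119 = 0.3068 dits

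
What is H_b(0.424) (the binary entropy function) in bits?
0.9833 bits

The binary entropy function is:
H(p) = -p log(p) - (1-p) log(1-p)

H(0.424) = -0.424 × log_2(0.424) - 0.576 × log_2(0.576)
H(0.424) = 0.9833 bits

Note: Binary entropy is maximized at p=0.5 (H=1 bit) and minimized at p=0 or p=1 (H=0).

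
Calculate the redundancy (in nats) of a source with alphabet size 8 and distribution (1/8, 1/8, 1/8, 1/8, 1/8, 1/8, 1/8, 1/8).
0.0000 nats

Redundancy measures how far a source is from maximum entropy:
R = H_max - H(X)

Maximum entropy for 8 symbols: H_max = log_e(8) = 2.0794 nats
Actual entropy: H(X) = 2.0794 nats
Redundancy: R = 2.0794 - 2.0794 = 0.0000 nats

This redundancy represents potential for compression: the source could be compressed by 0.0000 nats per symbol.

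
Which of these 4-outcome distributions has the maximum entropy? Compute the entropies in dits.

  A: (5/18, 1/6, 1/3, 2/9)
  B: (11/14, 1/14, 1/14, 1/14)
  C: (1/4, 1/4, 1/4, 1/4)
C

For a discrete distribution over n outcomes, entropy is maximized by the uniform distribution.

Computing entropies:
H(A) = 0.5884 dits
H(B) = 0.3279 dits
H(C) = 0.6021 dits

The uniform distribution (where all probabilities equal 1/4) achieves the maximum entropy of log_10(4) = 0.6021 dits.

Distribution C has the highest entropy.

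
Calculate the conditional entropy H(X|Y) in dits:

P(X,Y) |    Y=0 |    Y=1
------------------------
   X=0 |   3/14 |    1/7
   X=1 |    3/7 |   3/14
0.2821 dits

Using the chain rule: H(X|Y) = H(X,Y) - H(Y)

First, compute H(X,Y) = 0.5651 dits

Marginal P(Y) = (9/14, 5/14)
H(Y) = 0.2831 dits

H(X|Y) = H(X,Y) - H(Y) = 0.5651 - 0.2831 = 0.2821 dits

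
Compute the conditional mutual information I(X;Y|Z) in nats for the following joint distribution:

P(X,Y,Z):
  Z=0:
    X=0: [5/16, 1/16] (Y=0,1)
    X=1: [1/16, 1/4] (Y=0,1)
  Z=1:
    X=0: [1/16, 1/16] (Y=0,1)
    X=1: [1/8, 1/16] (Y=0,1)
0.1527 nats

Conditional mutual information: I(X;Y|Z) = H(X|Z) + H(Y|Z) - H(X,Y|Z)

H(Z) = 0.6211
H(X,Z) = 1.3051 → H(X|Z) = 0.6840
H(Y,Z) = 1.3051 → H(Y|Z) = 0.6840
H(X,Y,Z) = 1.8364 → H(X,Y|Z) = 1.2153

I(X;Y|Z) = 0.6840 + 0.6840 - 1.2153 = 0.1527 nats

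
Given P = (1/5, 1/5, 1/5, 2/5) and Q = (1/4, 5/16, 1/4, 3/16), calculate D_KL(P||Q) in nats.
0.1246 nats

KL divergence: D_KL(P||Q) = Σ p(x) log(p(x)/q(x))

Computing term by term:
  x=0: 1/5 × log_e[(1/5)/(1/4)] = 1/5 × -0.2231 = -0.0446
  x=1: 1/5 × log_e[(1/5)/(5/16)] = 1/5 × -0.4463 = -0.0893
  x=2: 1/5 × log_e[(1/5)/(1/4)] = 1/5 × -0.2231 = -0.0446
  x=3: 2/5 × log_e[(2/5)/(3/16)] = 2/5 × 0.7577 = 0.3031

D_KL(P||Q) = 0.1246 nats

Note: KL divergence is always non-negative and equals 0 iff P = Q.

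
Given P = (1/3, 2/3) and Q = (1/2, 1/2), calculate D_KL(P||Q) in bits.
0.0817 bits

KL divergence: D_KL(P||Q) = Σ p(x) log(p(x)/q(x))

Computing term by term:
  x=0: 1/3 × log_2[(1/3)/(1/2)] = 1/3 × -0.5850 = -0.1950
  x=1: 2/3 × log_2[(2/3)/(1/2)] = 2/3 × 0.4150 = 0.2767

D_KL(P||Q) = 0.0817 bits

Note: KL divergence is always non-negative and equals 0 iff P = Q.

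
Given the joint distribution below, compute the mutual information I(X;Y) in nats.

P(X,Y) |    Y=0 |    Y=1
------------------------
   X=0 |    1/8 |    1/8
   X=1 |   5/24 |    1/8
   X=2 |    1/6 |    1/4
0.0189 nats

Mutual information: I(X;Y) = H(X) + H(Y) - H(X,Y)

Marginals:
P(X) = (1/4, 1/3, 5/12), H(X) = 1.0776 nats
P(Y) = (1/2, 1/2), H(Y) = 0.6931 nats

Joint entropy: H(X,Y) = 1.7518 nats

I(X;Y) = 1.0776 + 0.6931 - 1.7518 = 0.0189 nats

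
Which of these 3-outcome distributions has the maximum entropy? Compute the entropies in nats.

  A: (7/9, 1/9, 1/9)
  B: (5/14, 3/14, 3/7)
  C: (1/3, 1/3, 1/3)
C

For a discrete distribution over n outcomes, entropy is maximized by the uniform distribution.

Computing entropies:
H(A) = 0.6837 nats
H(B) = 1.0609 nats
H(C) = 1.0986 nats

The uniform distribution (where all probabilities equal 1/3) achieves the maximum entropy of log_e(3) = 1.0986 nats.

Distribution C has the highest entropy.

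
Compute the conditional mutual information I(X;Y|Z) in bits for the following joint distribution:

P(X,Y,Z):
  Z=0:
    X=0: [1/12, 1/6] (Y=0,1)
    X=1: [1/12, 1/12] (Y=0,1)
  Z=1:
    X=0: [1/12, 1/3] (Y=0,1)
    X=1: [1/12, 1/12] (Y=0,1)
0.0443 bits

Conditional mutual information: I(X;Y|Z) = H(X|Z) + H(Y|Z) - H(X,Y|Z)

H(Z) = 0.9799
H(X,Z) = 1.8879 → H(X|Z) = 0.9080
H(Y,Z) = 1.8879 → H(Y|Z) = 0.9080
H(X,Y,Z) = 2.7516 → H(X,Y|Z) = 1.7718

I(X;Y|Z) = 0.9080 + 0.9080 - 1.7718 = 0.0443 bits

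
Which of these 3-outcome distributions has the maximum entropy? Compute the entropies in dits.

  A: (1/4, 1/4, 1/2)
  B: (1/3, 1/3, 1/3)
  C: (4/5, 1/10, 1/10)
B

For a discrete distribution over n outcomes, entropy is maximized by the uniform distribution.

Computing entropies:
H(A) = 0.4515 dits
H(B) = 0.4771 dits
H(C) = 0.2775 dits

The uniform distribution (where all probabilities equal 1/3) achieves the maximum entropy of log_10(3) = 0.4771 dits.

Distribution B has the highest entropy.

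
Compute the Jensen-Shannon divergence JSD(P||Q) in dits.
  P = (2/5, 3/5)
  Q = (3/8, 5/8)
0.0001 dits

Jensen-Shannon divergence is:
JSD(P||Q) = 0.5 × D_KL(P||M) + 0.5 × D_KL(Q||M)
where M = 0.5 × (P + Q) is the mixture distribution.

M = 0.5 × (2/5, 3/5) + 0.5 × (3/8, 5/8) = (0.3875, 0.6125)

D_KL(P||M) = 0.0001 dits
D_KL(Q||M) = 0.0001 dits

JSD(P||Q) = 0.5 × 0.0001 + 0.5 × 0.0001 = 0.0001 dits

Unlike KL divergence, JSD is symmetric and bounded: 0 ≤ JSD ≤ log(2).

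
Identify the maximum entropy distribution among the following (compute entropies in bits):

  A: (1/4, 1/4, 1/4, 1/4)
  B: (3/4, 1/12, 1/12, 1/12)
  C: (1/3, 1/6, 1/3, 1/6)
A

For a discrete distribution over n outcomes, entropy is maximized by the uniform distribution.

Computing entropies:
H(A) = 2.0000 bits
H(B) = 1.2075 bits
H(C) = 1.9183 bits

The uniform distribution (where all probabilities equal 1/4) achieves the maximum entropy of log_2(4) = 2.0000 bits.

Distribution A has the highest entropy.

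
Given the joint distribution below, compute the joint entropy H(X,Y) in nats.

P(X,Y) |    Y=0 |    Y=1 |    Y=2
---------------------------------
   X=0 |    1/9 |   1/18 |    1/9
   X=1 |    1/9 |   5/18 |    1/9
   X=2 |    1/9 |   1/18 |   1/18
2.0582 nats

Joint entropy is H(X,Y) = -Σ_{x,y} p(x,y) log p(x,y).

Summing over all non-zero entries:
H(X,Y) = -[1/9·log_e(1/9) + 1/18·log_e(1/18) + 1/9·log_e(1/9) + 1/9·log_e(1/9) + 5/18·log_e(5/18) + 1/9·log_e(1/9) + 1/9·log_e(1/9) + 1/18·log_e(1/18) + 1/18·log_e(1/18)]
H(X,Y) = 2.0582 nats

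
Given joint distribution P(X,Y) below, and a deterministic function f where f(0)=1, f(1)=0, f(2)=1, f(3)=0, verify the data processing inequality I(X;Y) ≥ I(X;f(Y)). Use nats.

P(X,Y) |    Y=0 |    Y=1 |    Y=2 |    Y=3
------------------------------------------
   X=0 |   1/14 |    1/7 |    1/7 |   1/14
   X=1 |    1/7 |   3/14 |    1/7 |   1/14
I(X;Y) = 0.0091, I(X;f(Y)) = 0.0000, inequality holds: 0.0091 ≥ 0.0000

Data Processing Inequality: For any Markov chain X → Y → Z, we have I(X;Y) ≥ I(X;Z).

Here Z = f(Y) is a deterministic function of Y, forming X → Y → Z.

Original I(X;Y) = 0.0091 nats

After applying f:
P(X,Z) where Z=f(Y):
- P(X,Z=0) = P(X,Y=1) + P(X,Y=3)
- P(X,Z=1) = P(X,Y=0) + P(X,Y=2)

I(X;Z) = I(X;f(Y)) = 0.0000 nats

Verification: 0.0091 ≥ 0.0000 ✓

Information cannot be created by processing; the function f can only lose information about X.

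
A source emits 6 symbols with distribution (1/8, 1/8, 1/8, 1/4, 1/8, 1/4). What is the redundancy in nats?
0.0589 nats

Redundancy measures how far a source is from maximum entropy:
R = H_max - H(X)

Maximum entropy for 6 symbols: H_max = log_e(6) = 1.7918 nats
Actual entropy: H(X) = 1.7329 nats
Redundancy: R = 1.7918 - 1.7329 = 0.0589 nats

This redundancy represents potential for compression: the source could be compressed by 0.0589 nats per symbol.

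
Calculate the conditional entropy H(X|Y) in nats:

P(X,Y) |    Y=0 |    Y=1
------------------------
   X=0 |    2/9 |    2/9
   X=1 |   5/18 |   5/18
0.6870 nats

Using the chain rule: H(X|Y) = H(X,Y) - H(Y)

First, compute H(X,Y) = 1.3801 nats

Marginal P(Y) = (1/2, 1/2)
H(Y) = 0.6931 nats

H(X|Y) = H(X,Y) - H(Y) = 1.3801 - 0.6931 = 0.6870 nats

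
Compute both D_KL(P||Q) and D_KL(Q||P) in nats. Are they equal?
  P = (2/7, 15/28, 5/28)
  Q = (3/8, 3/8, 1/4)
D_KL(P||Q) = 0.0533, D_KL(Q||P) = 0.0523

KL divergence is not symmetric: D_KL(P||Q) ≠ D_KL(Q||P) in general.

D_KL(P||Q) = 0.0533 nats
D_KL(Q||P) = 0.0523 nats

No, they are not equal!

This asymmetry is why KL divergence is not a true distance metric.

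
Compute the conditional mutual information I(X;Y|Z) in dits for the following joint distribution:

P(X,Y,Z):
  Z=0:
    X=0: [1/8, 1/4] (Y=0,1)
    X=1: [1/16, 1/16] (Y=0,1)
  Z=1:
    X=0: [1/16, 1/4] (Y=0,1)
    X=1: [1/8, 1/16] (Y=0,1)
0.0263 dits

Conditional mutual information: I(X;Y|Z) = H(X|Z) + H(Y|Z) - H(X,Y|Z)

H(Z) = 0.3010
H(X,Z) = 0.5668 → H(X|Z) = 0.2658
H(Y,Z) = 0.5883 → H(Y|Z) = 0.2873
H(X,Y,Z) = 0.8278 → H(X,Y|Z) = 0.5268

I(X;Y|Z) = 0.2658 + 0.2873 - 0.5268 = 0.0263 dits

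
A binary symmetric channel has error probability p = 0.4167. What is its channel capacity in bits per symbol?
0.0201 bits

For a binary symmetric channel (BSC) with error probability p:
Capacity C = 1 - H(p) bits per symbol

where H(p) = -p log₂(p) - (1-p) log₂(1-p) is the binary entropy function.

H(0.4167) = 0.9799 bits
C = 1 - 0.9799 = 0.0201 bits per symbol

This means we can reliably transmit up to 0.0201 bits of information per channel use.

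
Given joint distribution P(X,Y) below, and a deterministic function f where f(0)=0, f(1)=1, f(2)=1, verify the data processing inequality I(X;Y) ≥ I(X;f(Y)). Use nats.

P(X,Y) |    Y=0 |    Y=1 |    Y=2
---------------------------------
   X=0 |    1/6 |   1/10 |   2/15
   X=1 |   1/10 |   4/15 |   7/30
I(X;Y) = 0.0414, I(X;f(Y)) = 0.0379, inequality holds: 0.0414 ≥ 0.0379

Data Processing Inequality: For any Markov chain X → Y → Z, we have I(X;Y) ≥ I(X;Z).

Here Z = f(Y) is a deterministic function of Y, forming X → Y → Z.

Original I(X;Y) = 0.0414 nats

After applying f:
P(X,Z) where Z=f(Y):
- P(X,Z=0) = P(X,Y=0)
- P(X,Z=1) = P(X,Y=1) + P(X,Y=2)

I(X;Z) = I(X;f(Y)) = 0.0379 nats

Verification: 0.0414 ≥ 0.0379 ✓

Information cannot be created by processing; the function f can only lose information about X.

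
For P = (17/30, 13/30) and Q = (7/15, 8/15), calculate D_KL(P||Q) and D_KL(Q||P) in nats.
D_KL(P||Q) = 0.0200, D_KL(Q||P) = 0.0201

KL divergence is not symmetric: D_KL(P||Q) ≠ D_KL(Q||P) in general.

D_KL(P||Q) = 0.0200 nats
D_KL(Q||P) = 0.0201 nats

No, they are not equal!

This asymmetry is why KL divergence is not a true distance metric.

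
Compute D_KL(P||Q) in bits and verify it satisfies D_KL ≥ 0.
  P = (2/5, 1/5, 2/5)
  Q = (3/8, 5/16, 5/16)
0.0509 bits

KL divergence satisfies the Gibbs inequality: D_KL(P||Q) ≥ 0 for all distributions P, Q.

D_KL(P||Q) = Σ p(x) log(p(x)/q(x))
Term by term:
  x=0: 2/5 × log_2[(2/5)/(3/8)] = 0.0372
  x=1: 1/5 × log_2[(1/5)/(5/16)] = -0.1288
  x=2: 2/5 × log_2[(2/5)/(5/16)] = 0.1425
D_KL(P||Q) = 0.0509 bits

D_KL(P||Q) = 0.0509 ≥ 0 ✓

This non-negativity is a fundamental property: relative entropy cannot be negative because it measures how different Q is from P.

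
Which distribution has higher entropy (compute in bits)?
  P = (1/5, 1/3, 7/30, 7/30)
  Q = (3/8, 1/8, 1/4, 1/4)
P

Computing entropies in bits:
H(P) = 1.9725
H(Q) = 1.9056

Distribution P has higher entropy.

Intuition: The distribution closer to uniform (more spread out) has higher entropy.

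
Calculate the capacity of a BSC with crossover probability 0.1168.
0.4799 bits

For a binary symmetric channel (BSC) with error probability p:
Capacity C = 1 - H(p) bits per symbol

where H(p) = -p log₂(p) - (1-p) log₂(1-p) is the binary entropy function.

H(0.1168) = 0.5201 bits
C = 1 - 0.5201 = 0.4799 bits per symbol

This means we can reliably transmit up to 0.4799 bits of information per channel use.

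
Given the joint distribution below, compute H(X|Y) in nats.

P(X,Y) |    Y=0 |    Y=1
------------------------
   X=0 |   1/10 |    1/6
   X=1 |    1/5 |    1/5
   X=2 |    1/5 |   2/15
1.0701 nats

Using the chain rule: H(X|Y) = H(X,Y) - H(Y)

First, compute H(X,Y) = 1.7632 nats

Marginal P(Y) = (1/2, 1/2)
H(Y) = 0.6931 nats

H(X|Y) = H(X,Y) - H(Y) = 1.7632 - 0.6931 = 1.0701 nats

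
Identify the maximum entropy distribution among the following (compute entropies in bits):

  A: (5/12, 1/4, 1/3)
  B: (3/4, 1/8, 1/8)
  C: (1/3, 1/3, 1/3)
C

For a discrete distribution over n outcomes, entropy is maximized by the uniform distribution.

Computing entropies:
H(A) = 1.5546 bits
H(B) = 1.0613 bits
H(C) = 1.5850 bits

The uniform distribution (where all probabilities equal 1/3) achieves the maximum entropy of log_2(3) = 1.5850 bits.

Distribution C has the highest entropy.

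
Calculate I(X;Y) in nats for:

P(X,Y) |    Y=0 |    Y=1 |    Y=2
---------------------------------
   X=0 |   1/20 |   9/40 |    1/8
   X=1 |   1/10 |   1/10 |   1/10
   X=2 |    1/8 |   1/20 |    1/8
0.0734 nats

Mutual information: I(X;Y) = H(X) + H(Y) - H(X,Y)

Marginals:
P(X) = (2/5, 3/10, 3/10), H(X) = 1.0889 nats
P(Y) = (11/40, 3/8, 7/20), H(Y) = 1.0903 nats

Joint entropy: H(X,Y) = 2.1058 nats

I(X;Y) = 1.0889 + 1.0903 - 2.1058 = 0.0734 nats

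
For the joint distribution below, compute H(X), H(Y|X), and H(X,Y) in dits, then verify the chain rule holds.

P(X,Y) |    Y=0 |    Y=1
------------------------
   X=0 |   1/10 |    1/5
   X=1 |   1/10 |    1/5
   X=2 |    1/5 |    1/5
H(X,Y) = 0.7592, H(X) = 0.4729, H(Y|X) = 0.2863 (all in dits)

Chain rule: H(X,Y) = H(X) + H(Y|X)

Left side — joint entropy directly:
H(X,Y) = -Σ p(x,y) log p(x,y) = 0.7592 dits

Right side — compute H(Y|X) from the conditional distributions:
P(X) = (3/10, 3/10, 2/5), so H(X) = 0.4729 dits
H(Y|X) = Σ_x P(X=x) · H(Y|X=x):
  P(Y|X=0) = (1/3, 2/3), H(Y|X=0) = 0.2764, weight P(X=0) = 3/10
  P(Y|X=1) = (1/3, 2/3), H(Y|X=1) = 0.2764, weight P(X=1) = 3/10
  P(Y|X=2) = (1/2, 1/2), H(Y|X=2) = 0.3010, weight P(X=2) = 2/5
H(Y|X) = 0.2863 dits

H(X) + H(Y|X) = 0.4729 + 0.2863 = 0.7592 dits

Both sides equal 0.7592 dits. ✓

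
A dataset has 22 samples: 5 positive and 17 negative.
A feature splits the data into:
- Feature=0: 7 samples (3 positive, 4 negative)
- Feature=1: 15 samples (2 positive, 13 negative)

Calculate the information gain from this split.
0.0735 bits

Information Gain = H(Y) - H(Y|Feature)

Before split:
P(positive) = 5/22 = 0.2273
H(Y) = 0.7732 bits

After split:
Feature=0: H = 0.9852 bits (weight = 7/22)
Feature=1: H = 0.5665 bits (weight = 15/22)
H(Y|Feature) = (7/22)×0.9852 + (15/22)×0.5665 = 0.6997 bits

Information Gain = 0.7732 - 0.6997 = 0.0735 bits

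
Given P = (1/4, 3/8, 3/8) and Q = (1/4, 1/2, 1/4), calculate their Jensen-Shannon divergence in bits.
0.0155 bits

Jensen-Shannon divergence is:
JSD(P||Q) = 0.5 × D_KL(P||M) + 0.5 × D_KL(Q||M)
where M = 0.5 × (P + Q) is the mixture distribution.

M = 0.5 × (1/4, 3/8, 3/8) + 0.5 × (1/4, 1/2, 1/4) = (1/4, 7/16, 5/16)

D_KL(P||M) = 0.0152 bits
D_KL(Q||M) = 0.0158 bits

JSD(P||Q) = 0.5 × 0.0152 + 0.5 × 0.0158 = 0.0155 bits

Unlike KL divergence, JSD is symmetric and bounded: 0 ≤ JSD ≤ log(2).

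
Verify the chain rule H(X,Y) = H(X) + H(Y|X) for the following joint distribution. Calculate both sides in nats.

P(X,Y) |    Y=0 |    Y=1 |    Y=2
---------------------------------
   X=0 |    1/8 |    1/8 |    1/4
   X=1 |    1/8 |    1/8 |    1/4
H(X,Y) = 1.7329, H(X) = 0.6931, H(Y|X) = 1.0397 (all in nats)

Chain rule: H(X,Y) = H(X) + H(Y|X)

Left side — joint entropy directly:
H(X,Y) = -Σ p(x,y) log p(x,y) = 1.7329 nats

Right side — compute H(Y|X) from the conditional distributions:
P(X) = (1/2, 1/2), so H(X) = 0.6931 nats
H(Y|X) = Σ_x P(X=x) · H(Y|X=x):
  P(Y|X=0) = (1/4, 1/4, 1/2), H(Y|X=0) = 1.0397, weight P(X=0) = 1/2
  P(Y|X=1) = (1/4, 1/4, 1/2), H(Y|X=1) = 1.0397, weight P(X=1) = 1/2
H(Y|X) = 1.0397 nats

H(X) + H(Y|X) = 0.6931 + 1.0397 = 1.7329 nats

Both sides equal 1.7329 nats. ✓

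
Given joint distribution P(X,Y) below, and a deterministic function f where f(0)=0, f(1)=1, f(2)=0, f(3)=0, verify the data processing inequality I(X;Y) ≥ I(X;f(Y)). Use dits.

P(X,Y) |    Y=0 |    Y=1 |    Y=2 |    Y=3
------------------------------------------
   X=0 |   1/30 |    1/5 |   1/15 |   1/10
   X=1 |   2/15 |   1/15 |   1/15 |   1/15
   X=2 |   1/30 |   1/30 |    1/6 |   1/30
I(X;Y) = 0.0679, I(X;f(Y)) = 0.0288, inequality holds: 0.0679 ≥ 0.0288

Data Processing Inequality: For any Markov chain X → Y → Z, we have I(X;Y) ≥ I(X;Z).

Here Z = f(Y) is a deterministic function of Y, forming X → Y → Z.

Original I(X;Y) = 0.0679 dits

After applying f:
P(X,Z) where Z=f(Y):
- P(X,Z=0) = P(X,Y=0) + P(X,Y=2) + P(X,Y=3)
- P(X,Z=1) = P(X,Y=1)

I(X;Z) = I(X;f(Y)) = 0.0288 dits

Verification: 0.0679 ≥ 0.0288 ✓

Information cannot be created by processing; the function f can only lose information about X.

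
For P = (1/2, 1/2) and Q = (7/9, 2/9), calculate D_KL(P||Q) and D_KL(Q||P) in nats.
D_KL(P||Q) = 0.1845, D_KL(Q||P) = 0.1634

KL divergence is not symmetric: D_KL(P||Q) ≠ D_KL(Q||P) in general.

D_KL(P||Q) = 0.1845 nats
D_KL(Q||P) = 0.1634 nats

No, they are not equal!

This asymmetry is why KL divergence is not a true distance metric.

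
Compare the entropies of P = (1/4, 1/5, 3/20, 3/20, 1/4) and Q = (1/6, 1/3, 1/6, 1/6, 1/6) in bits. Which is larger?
P

Computing entropies in bits:
H(P) = 2.2855
H(Q) = 2.2516

Distribution P has higher entropy.

Intuition: The distribution closer to uniform (more spread out) has higher entropy.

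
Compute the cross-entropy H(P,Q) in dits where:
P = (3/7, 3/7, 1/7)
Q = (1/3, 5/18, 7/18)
0.5015 dits

Cross-entropy: H(P,Q) = -Σ p(x) log q(x)

Alternatively: H(P,Q) = H(P) + D_KL(P||Q)
H(P) = 0.4361 dits
D_KL(P||Q) = 0.0654 dits

H(P,Q) = 0.4361 + 0.0654 = 0.5015 dits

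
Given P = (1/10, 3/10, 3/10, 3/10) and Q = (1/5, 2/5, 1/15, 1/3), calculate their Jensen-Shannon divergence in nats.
0.0527 nats

Jensen-Shannon divergence is:
JSD(P||Q) = 0.5 × D_KL(P||M) + 0.5 × D_KL(Q||M)
where M = 0.5 × (P + Q) is the mixture distribution.

M = 0.5 × (1/10, 3/10, 3/10, 3/10) + 0.5 × (1/5, 2/5, 1/15, 1/3) = (3/20, 7/20, 0.183333, 0.316667)

D_KL(P||M) = 0.0447 nats
D_KL(Q||M) = 0.0606 nats

JSD(P||Q) = 0.5 × 0.0447 + 0.5 × 0.0606 = 0.0527 nats

Unlike KL divergence, JSD is symmetric and bounded: 0 ≤ JSD ≤ log(2).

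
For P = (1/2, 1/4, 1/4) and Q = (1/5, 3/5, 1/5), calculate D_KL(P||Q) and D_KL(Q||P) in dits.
D_KL(P||Q) = 0.1281, D_KL(Q||P) = 0.1292

KL divergence is not symmetric: D_KL(P||Q) ≠ D_KL(Q||P) in general.

D_KL(P||Q) = 0.1281 dits
D_KL(Q||P) = 0.1292 dits

No, they are not equal!

This asymmetry is why KL divergence is not a true distance metric.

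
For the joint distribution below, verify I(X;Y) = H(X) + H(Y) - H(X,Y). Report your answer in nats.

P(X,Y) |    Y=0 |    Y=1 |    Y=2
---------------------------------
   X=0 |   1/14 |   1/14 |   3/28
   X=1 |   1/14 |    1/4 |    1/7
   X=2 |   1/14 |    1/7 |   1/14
I(X;Y) = 0.0275 nats

Mutual information has multiple equivalent forms:
- I(X;Y) = H(X) - H(X|Y)
- I(X;Y) = H(Y) - H(Y|X)
- I(X;Y) = H(X) + H(Y) - H(X,Y)

Computing all quantities:
H(X) = 1.0607, H(Y) = 1.0511, H(X,Y) = 2.0844
H(X|Y) = 1.0332, H(Y|X) = 1.0237

Verification:
H(X) - H(X|Y) = 1.0607 - 1.0332 = 0.0275
H(Y) - H(Y|X) = 1.0511 - 1.0237 = 0.0275
H(X) + H(Y) - H(X,Y) = 1.0607 + 1.0511 - 2.0844 = 0.0275

All forms give I(X;Y) = 0.0275 nats. ✓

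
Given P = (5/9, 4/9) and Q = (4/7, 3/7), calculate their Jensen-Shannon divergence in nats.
0.0001 nats

Jensen-Shannon divergence is:
JSD(P||Q) = 0.5 × D_KL(P||M) + 0.5 × D_KL(Q||M)
where M = 0.5 × (P + Q) is the mixture distribution.

M = 0.5 × (5/9, 4/9) + 0.5 × (4/7, 3/7) = (0.563492, 0.436508)

D_KL(P||M) = 0.0001 nats
D_KL(Q||M) = 0.0001 nats

JSD(P||Q) = 0.5 × 0.0001 + 0.5 × 0.0001 = 0.0001 nats

Unlike KL divergence, JSD is symmetric and bounded: 0 ≤ JSD ≤ log(2).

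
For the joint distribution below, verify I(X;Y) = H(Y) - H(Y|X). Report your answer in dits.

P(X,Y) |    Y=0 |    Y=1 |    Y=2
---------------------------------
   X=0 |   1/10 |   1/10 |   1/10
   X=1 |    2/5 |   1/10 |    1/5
I(X;Y) = 0.0135 dits

Mutual information has multiple equivalent forms:
- I(X;Y) = H(X) - H(X|Y)
- I(X;Y) = H(Y) - H(Y|X)
- I(X;Y) = H(X) + H(Y) - H(X,Y)

Computing all quantities:
H(X) = 0.2653, H(Y) = 0.4472, H(X,Y) = 0.6990
H(X|Y) = 0.2518, H(Y|X) = 0.4337

Verification:
H(X) - H(X|Y) = 0.2653 - 0.2518 = 0.0135
H(Y) - H(Y|X) = 0.4472 - 0.4337 = 0.0135
H(X) + H(Y) - H(X,Y) = 0.2653 + 0.4472 - 0.6990 = 0.0135

All forms give I(X;Y) = 0.0135 dits. ✓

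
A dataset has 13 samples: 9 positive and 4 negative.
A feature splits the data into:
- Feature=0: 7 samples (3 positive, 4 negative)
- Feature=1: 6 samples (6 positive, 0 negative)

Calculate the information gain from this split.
0.3600 bits

Information Gain = H(Y) - H(Y|Feature)

Before split:
P(positive) = 9/13 = 0.6923
H(Y) = 0.8905 bits

After split:
Feature=0: H = 0.9852 bits (weight = 7/13)
Feature=1: H = 0.0000 bits (weight = 6/13)
H(Y|Feature) = (7/13)×0.9852 + (6/13)×0.0000 = 0.5305 bits

Information Gain = 0.8905 - 0.5305 = 0.3600 bits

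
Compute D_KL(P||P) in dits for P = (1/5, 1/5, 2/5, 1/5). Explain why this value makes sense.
0.0000 dits

KL divergence satisfies the Gibbs inequality: D_KL(P||Q) ≥ 0 for all distributions P, Q.

D_KL(P||Q) = Σ p(x) log(p(x)/q(x))
Each term is p(x) × log_10(p(x)/p(x)) = p(x) × log_10(1) = 0, so the sum is 0.
D_KL(P||Q) = 0.0000 dits

When P = Q, the KL divergence is exactly 0, as there is no 'divergence' between identical distributions.

This non-negativity is a fundamental property: relative entropy cannot be negative because it measures how different Q is from P.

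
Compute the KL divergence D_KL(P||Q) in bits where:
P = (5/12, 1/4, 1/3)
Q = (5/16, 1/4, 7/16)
0.0422 bits

KL divergence: D_KL(P||Q) = Σ p(x) log(p(x)/q(x))

Computing term by term:
  x=0: 5/12 × log_2[(5/12)/(5/16)] = 5/12 × 0.4150 = 0.1729
  x=1: 1/4 × log_2[(1/4)/(1/4)] = 1/4 × 0.0000 = 0.0000
  x=2: 1/3 × log_2[(1/3)/(7/16)] = 1/3 × -0.3923 = -0.1308

D_KL(P||Q) = 0.0422 bits

Note: KL divergence is always non-negative and equals 0 iff P = Q.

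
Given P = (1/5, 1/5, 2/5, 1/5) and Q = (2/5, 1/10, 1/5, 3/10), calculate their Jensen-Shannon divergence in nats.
0.0475 nats

Jensen-Shannon divergence is:
JSD(P||Q) = 0.5 × D_KL(P||M) + 0.5 × D_KL(Q||M)
where M = 0.5 × (P + Q) is the mixture distribution.

M = 0.5 × (1/5, 1/5, 2/5, 1/5) + 0.5 × (2/5, 1/10, 1/5, 3/10) = (3/10, 3/20, 3/10, 1/4)

D_KL(P||M) = 0.0469 nats
D_KL(Q||M) = 0.0481 nats

JSD(P||Q) = 0.5 × 0.0469 + 0.5 × 0.0481 = 0.0475 nats

Unlike KL divergence, JSD is symmetric and bounded: 0 ≤ JSD ≤ log(2).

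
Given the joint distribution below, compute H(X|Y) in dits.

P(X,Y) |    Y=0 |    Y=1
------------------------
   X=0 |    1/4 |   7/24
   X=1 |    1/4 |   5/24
0.2980 dits

Using the chain rule: H(X|Y) = H(X,Y) - H(Y)

First, compute H(X,Y) = 0.5990 dits

Marginal P(Y) = (1/2, 1/2)
H(Y) = 0.3010 dits

H(X|Y) = H(X,Y) - H(Y) = 0.5990 - 0.3010 = 0.2980 dits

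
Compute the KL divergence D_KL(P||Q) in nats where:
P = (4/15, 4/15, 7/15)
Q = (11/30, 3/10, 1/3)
0.0407 nats

KL divergence: D_KL(P||Q) = Σ p(x) log(p(x)/q(x))

Computing term by term:
  x=0: 4/15 × log_e[(4/15)/(11/30)] = 4/15 × -0.3185 = -0.0849
  x=1: 4/15 × log_e[(4/15)/(3/10)] = 4/15 × -0.1178 = -0.0314
  x=2: 7/15 × log_e[(7/15)/(1/3)] = 7/15 × 0.3365 = 0.1570

D_KL(P||Q) = 0.0407 nats

Note: KL divergence is always non-negative and equals 0 iff P = Q.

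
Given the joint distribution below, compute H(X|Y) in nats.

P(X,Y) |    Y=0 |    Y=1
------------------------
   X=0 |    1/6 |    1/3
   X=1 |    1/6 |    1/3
0.6931 nats

Using the chain rule: H(X|Y) = H(X,Y) - H(Y)

First, compute H(X,Y) = 1.3297 nats

Marginal P(Y) = (1/3, 2/3)
H(Y) = 0.6365 nats

H(X|Y) = H(X,Y) - H(Y) = 1.3297 - 0.6365 = 0.6931 nats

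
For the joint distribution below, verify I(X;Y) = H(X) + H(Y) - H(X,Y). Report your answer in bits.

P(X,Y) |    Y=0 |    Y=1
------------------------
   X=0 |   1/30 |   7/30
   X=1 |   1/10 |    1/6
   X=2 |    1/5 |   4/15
I(X;Y) = 0.0591 bits

Mutual information has multiple equivalent forms:
- I(X;Y) = H(X) - H(X|Y)
- I(X;Y) = H(Y) - H(Y|X)
- I(X;Y) = H(X) + H(Y) - H(X,Y)

Computing all quantities:
H(X) = 1.5301, H(Y) = 0.9183, H(X,Y) = 2.3894
H(X|Y) = 1.4711, H(Y|X) = 0.8592

Verification:
H(X) - H(X|Y) = 1.5301 - 1.4711 = 0.0591
H(Y) - H(Y|X) = 0.9183 - 0.8592 = 0.0591
H(X) + H(Y) - H(X,Y) = 1.5301 + 0.9183 - 2.3894 = 0.0591

All forms give I(X;Y) = 0.0591 bits. ✓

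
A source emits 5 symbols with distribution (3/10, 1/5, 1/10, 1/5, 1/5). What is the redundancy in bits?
0.0755 bits

Redundancy measures how far a source is from maximum entropy:
R = H_max - H(X)

Maximum entropy for 5 symbols: H_max = log_2(5) = 2.3219 bits
Actual entropy: H(X) = 2.2464 bits
Redundancy: R = 2.3219 - 2.2464 = 0.0755 bits

This redundancy represents potential for compression: the source could be compressed by 0.0755 bits per symbol.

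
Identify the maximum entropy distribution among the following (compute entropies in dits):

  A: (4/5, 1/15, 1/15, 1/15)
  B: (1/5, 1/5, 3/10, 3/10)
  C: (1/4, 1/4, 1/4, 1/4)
C

For a discrete distribution over n outcomes, entropy is maximized by the uniform distribution.

Computing entropies:
H(A) = 0.3127 dits
H(B) = 0.5933 dits
H(C) = 0.6021 dits

The uniform distribution (where all probabilities equal 1/4) achieves the maximum entropy of log_10(4) = 0.6021 dits.

Distribution C has the highest entropy.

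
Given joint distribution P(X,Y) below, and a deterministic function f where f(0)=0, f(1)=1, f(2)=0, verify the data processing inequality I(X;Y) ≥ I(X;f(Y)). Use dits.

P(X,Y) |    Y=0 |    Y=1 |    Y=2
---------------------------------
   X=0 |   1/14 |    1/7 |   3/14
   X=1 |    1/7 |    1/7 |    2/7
I(X;Y) = 0.0030, I(X;f(Y)) = 0.0018, inequality holds: 0.0030 ≥ 0.0018

Data Processing Inequality: For any Markov chain X → Y → Z, we have I(X;Y) ≥ I(X;Z).

Here Z = f(Y) is a deterministic function of Y, forming X → Y → Z.

Original I(X;Y) = 0.0030 dits

After applying f:
P(X,Z) where Z=f(Y):
- P(X,Z=0) = P(X,Y=0) + P(X,Y=2)
- P(X,Z=1) = P(X,Y=1)

I(X;Z) = I(X;f(Y)) = 0.0018 dits

Verification: 0.0030 ≥ 0.0018 ✓

Information cannot be created by processing; the function f can only lose information about X.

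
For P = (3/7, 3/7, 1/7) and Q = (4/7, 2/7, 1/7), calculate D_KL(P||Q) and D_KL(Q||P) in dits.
D_KL(P||Q) = 0.0219, D_KL(Q||P) = 0.0211

KL divergence is not symmetric: D_KL(P||Q) ≠ D_KL(Q||P) in general.

D_KL(P||Q) = 0.0219 dits
D_KL(Q||P) = 0.0211 dits

No, they are not equal!

This asymmetry is why KL divergence is not a true distance metric.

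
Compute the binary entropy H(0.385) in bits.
0.9615 bits

The binary entropy function is:
H(p) = -p log(p) - (1-p) log(1-p)

H(0.385) = -0.385 × log_2(0.385) - 0.615 × log_2(0.615)
H(0.385) = 0.9615 bits

Note: Binary entropy is maximized at p=0.5 (H=1 bit) and minimized at p=0 or p=1 (H=0).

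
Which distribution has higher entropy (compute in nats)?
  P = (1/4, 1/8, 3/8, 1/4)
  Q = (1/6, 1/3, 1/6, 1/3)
Q

Computing entropies in nats:
H(P) = 1.3209
H(Q) = 1.3297

Distribution Q has higher entropy.

Intuition: The distribution closer to uniform (more spread out) has higher entropy.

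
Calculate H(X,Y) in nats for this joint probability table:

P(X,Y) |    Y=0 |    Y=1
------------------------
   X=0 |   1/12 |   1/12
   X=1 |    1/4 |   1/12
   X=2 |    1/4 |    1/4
1.6609 nats

Joint entropy is H(X,Y) = -Σ_{x,y} p(x,y) log p(x,y).

Summing over all non-zero entries:
H(X,Y) = -[1/12·log_e(1/12) + 1/12·log_e(1/12) + 1/4·log_e(1/4) + 1/12·log_e(1/12) + 1/4·log_e(1/4) + 1/4·log_e(1/4)]
H(X,Y) = 1.6609 nats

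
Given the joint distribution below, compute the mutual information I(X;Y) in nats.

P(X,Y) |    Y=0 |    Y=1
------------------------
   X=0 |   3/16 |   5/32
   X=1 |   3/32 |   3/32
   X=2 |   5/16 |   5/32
0.0103 nats

Mutual information: I(X;Y) = H(X) + H(Y) - H(X,Y)

Marginals:
P(X) = (11/32, 3/16, 15/32), H(X) = 1.0361 nats
P(Y) = (19/32, 13/32), H(Y) = 0.6755 nats

Joint entropy: H(X,Y) = 1.7013 nats

I(X;Y) = 1.0361 + 0.6755 - 1.7013 = 0.0103 nats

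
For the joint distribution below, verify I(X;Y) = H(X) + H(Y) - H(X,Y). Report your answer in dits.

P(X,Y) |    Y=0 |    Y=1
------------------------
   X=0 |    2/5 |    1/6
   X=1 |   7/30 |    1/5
I(X;Y) = 0.0064 dits

Mutual information has multiple equivalent forms:
- I(X;Y) = H(X) - H(X|Y)
- I(X;Y) = H(Y) - H(Y|X)
- I(X;Y) = H(X) + H(Y) - H(X,Y)

Computing all quantities:
H(X) = 0.2972, H(Y) = 0.2854, H(X,Y) = 0.5761
H(X|Y) = 0.2907, H(Y|X) = 0.2790

Verification:
H(X) - H(X|Y) = 0.2972 - 0.2907 = 0.0064
H(Y) - H(Y|X) = 0.2854 - 0.2790 = 0.0064
H(X) + H(Y) - H(X,Y) = 0.2972 + 0.2854 - 0.5761 = 0.0064

All forms give I(X;Y) = 0.0064 dits. ✓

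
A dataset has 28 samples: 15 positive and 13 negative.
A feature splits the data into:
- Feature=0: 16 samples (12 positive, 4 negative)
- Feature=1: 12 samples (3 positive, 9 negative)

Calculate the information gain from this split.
0.1850 bits

Information Gain = H(Y) - H(Y|Feature)

Before split:
P(positive) = 15/28 = 0.5357
H(Y) = 0.9963 bits

After split:
Feature=0: H = 0.8113 bits (weight = 16/28)
Feature=1: H = 0.8113 bits (weight = 12/28)
H(Y|Feature) = (16/28)×0.8113 + (12/28)×0.8113 = 0.8113 bits

Information Gain = 0.9963 - 0.8113 = 0.1850 bits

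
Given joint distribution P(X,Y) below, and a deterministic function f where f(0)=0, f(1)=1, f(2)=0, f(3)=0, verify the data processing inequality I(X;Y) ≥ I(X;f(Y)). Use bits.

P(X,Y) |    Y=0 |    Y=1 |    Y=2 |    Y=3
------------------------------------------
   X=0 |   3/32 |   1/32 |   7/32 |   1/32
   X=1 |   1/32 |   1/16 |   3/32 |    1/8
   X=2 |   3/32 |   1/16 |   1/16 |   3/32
I(X;Y) = 0.1541, I(X;f(Y)) = 0.0189, inequality holds: 0.1541 ≥ 0.0189

Data Processing Inequality: For any Markov chain X → Y → Z, we have I(X;Y) ≥ I(X;Z).

Here Z = f(Y) is a deterministic function of Y, forming X → Y → Z.

Original I(X;Y) = 0.1541 bits

After applying f:
P(X,Z) where Z=f(Y):
- P(X,Z=0) = P(X,Y=0) + P(X,Y=2) + P(X,Y=3)
- P(X,Z=1) = P(X,Y=1)

I(X;Z) = I(X;f(Y)) = 0.0189 bits

Verification: 0.1541 ≥ 0.0189 ✓

Information cannot be created by processing; the function f can only lose information about X.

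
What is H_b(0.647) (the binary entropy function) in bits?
0.9367 bits

The binary entropy function is:
H(p) = -p log(p) - (1-p) log(1-p)

H(0.647) = -0.647 × log_2(0.647) - 0.353 × log_2(0.353)
H(0.647) = 0.9367 bits

Note: Binary entropy is maximized at p=0.5 (H=1 bit) and minimized at p=0 or p=1 (H=0).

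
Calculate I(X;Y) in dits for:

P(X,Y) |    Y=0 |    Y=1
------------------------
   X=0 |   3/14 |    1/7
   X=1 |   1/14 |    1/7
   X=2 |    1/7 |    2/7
0.0145 dits

Mutual information: I(X;Y) = H(X) + H(Y) - H(X,Y)

Marginals:
P(X) = (5/14, 3/14, 3/7), H(X) = 0.4608 dits
P(Y) = (3/7, 4/7), H(Y) = 0.2966 dits

Joint entropy: H(X,Y) = 0.7429 dits

I(X;Y) = 0.4608 + 0.2966 - 0.7429 = 0.0145 dits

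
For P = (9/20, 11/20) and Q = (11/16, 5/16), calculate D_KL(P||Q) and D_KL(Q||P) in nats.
D_KL(P||Q) = 0.1202, D_KL(Q||P) = 0.1147

KL divergence is not symmetric: D_KL(P||Q) ≠ D_KL(Q||P) in general.

D_KL(P||Q) = 0.1202 nats
D_KL(Q||P) = 0.1147 nats

No, they are not equal!

This asymmetry is why KL divergence is not a true distance metric.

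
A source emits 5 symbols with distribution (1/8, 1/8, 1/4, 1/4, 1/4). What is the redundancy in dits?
0.0217 dits

Redundancy measures how far a source is from maximum entropy:
R = H_max - H(X)

Maximum entropy for 5 symbols: H_max = log_10(5) = 0.6990 dits
Actual entropy: H(X) = 0.6773 dits
Redundancy: R = 0.6990 - 0.6773 = 0.0217 dits

This redundancy represents potential for compression: the source could be compressed by 0.0217 dits per symbol.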